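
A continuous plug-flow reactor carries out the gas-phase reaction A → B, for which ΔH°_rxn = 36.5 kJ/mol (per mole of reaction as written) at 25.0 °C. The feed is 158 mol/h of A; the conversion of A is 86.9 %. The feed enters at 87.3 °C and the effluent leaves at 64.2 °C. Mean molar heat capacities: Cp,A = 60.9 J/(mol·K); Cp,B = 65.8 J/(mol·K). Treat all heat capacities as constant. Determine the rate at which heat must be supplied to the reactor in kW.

Extent of reaction ξ = 0.869 × 158 = 137.3 mol/h
Reaction term: ξ·ΔH°_rxn = 137.3 × 36.5 = 5011.5 kJ/h
Sensible, feed 87.3→25 °C: -599.46 kJ/h
Outlet flows (mol/h): A 20.698, B 137.3
Sensible, products 25→64.2 °C: 403.56 kJ/h
Q = ΔH = 4815.6 kJ/h = 1.3377 kW
Heat supplied = 1.3377 kW

Q_in = 1.34 kW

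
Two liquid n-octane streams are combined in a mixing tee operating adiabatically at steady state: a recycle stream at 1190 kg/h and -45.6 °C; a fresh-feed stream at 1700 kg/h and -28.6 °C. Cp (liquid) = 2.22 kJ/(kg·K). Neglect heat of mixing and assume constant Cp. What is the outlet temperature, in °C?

T_out = -35.6 °C

No heat crosses the boundary, so H_out = H_in.
Σ ṁᵢCp,ᵢTᵢ = 1190×2.22×-45.6 + 1700×2.22×-28.6 = -228400
Σ ṁᵢCp,ᵢ = 1190×2.22 + 1700×2.22 = 6415.8
T_out = -228400 / 6415.8 = -35.6 °C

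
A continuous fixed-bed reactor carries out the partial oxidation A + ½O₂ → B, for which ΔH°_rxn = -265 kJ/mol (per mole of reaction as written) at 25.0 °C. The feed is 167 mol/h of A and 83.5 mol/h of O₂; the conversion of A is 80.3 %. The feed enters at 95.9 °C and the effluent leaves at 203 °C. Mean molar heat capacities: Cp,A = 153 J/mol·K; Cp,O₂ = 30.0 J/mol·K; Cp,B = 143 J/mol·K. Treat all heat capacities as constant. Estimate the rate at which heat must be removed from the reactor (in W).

Q_out = 9200 W

Extent of reaction ξ = 0.803 × 167 = 134.1 mol/h
Reaction term: ξ·ΔH°_rxn = 134.1 × -265 = -35537 kJ/h
Sensible, feed 95.9→25 °C: -1989.2 kJ/h
Outlet flows (mol/h): A 32.899, O₂ 16.45, B 134.1
Sensible, products 25→203 °C: 4397.2 kJ/h
Q = ΔH = -33129 kJ/h = -9.2024 kW
Heat removed = 9202.4 W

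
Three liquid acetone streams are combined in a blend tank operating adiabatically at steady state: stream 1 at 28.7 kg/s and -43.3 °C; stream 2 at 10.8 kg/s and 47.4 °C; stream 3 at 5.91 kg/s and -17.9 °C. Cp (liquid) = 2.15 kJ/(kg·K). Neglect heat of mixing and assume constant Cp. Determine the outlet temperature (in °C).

T_out = -18.4 °C

Energy balance with Q = 0: Σ ṁᵢCp,ᵢ(T_out − Tᵢ) = 0
Σ ṁᵢCp,ᵢTᵢ = 28.7×2.15×-43.3 + 10.8×2.15×47.4 + 5.91×2.15×-17.9 = -1798.6
Σ ṁᵢCp,ᵢ = 28.7×2.15 + 10.8×2.15 + 5.91×2.15 = 97.632
T_out = -1798.6 / 97.632 = -18.423 °C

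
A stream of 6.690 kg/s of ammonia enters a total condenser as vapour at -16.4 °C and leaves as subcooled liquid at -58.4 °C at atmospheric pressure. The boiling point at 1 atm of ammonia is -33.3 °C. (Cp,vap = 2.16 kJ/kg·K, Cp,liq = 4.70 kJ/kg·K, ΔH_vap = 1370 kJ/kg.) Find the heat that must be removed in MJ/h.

vapour -16.4→-33.3 °C: -36.504 kJ/kg
condensation at -33.3 °C: -1370 kJ/kg
liquid -33.3→-58.4 °C: -117.97 kJ/kg
Δh = -36.504 + -1370 + -117.97 = -1524.5 kJ/kg
Q = ṁ·Δh = 6.690 kg/s × -1524.5 kJ/kg = -10199 kJ/s
|Q| = 10199 kW = 36715 MJ/h

Q_c = 36700 MJ/h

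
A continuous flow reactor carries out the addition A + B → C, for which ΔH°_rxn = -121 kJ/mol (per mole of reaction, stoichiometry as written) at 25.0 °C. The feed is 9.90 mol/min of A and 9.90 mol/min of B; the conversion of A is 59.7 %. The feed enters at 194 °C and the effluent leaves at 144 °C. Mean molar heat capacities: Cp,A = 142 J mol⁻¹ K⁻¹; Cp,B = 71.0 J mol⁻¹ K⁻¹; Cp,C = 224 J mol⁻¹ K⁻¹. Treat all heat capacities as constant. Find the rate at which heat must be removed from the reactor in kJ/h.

Extent of reaction ξ = 0.597 × 9.90 = 5.9103 mol/min
Reaction term: ξ·ΔH°_rxn = 5.9103 × -121 = -715.15 kJ/min
Sensible, feed 194→25 °C: -356.37 kJ/min
Outlet flows (mol/min): A 3.9897, B 3.9897, C 5.9103
Sensible, products 25→144 °C: 258.67 kJ/min
Q = ΔH = -812.84 kJ/min = -13.547 kW
Heat removed = 48771 kJ/h

Q_out = 48800 kJ/h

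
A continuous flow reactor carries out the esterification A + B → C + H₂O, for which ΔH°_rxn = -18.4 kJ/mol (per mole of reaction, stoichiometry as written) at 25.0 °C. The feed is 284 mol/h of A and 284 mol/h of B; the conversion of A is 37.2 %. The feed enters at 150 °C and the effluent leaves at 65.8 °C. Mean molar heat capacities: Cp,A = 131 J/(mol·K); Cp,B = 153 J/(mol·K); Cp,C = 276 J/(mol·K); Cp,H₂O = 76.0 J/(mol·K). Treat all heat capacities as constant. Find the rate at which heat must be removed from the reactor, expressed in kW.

Extent of reaction ξ = 0.372 × 284 = 105.65 mol/h
Reaction term: ξ·ΔH°_rxn = 105.65 × -18.4 = -1943.9 kJ/h
Sensible, feed 150→25 °C: -10082 kJ/h
Outlet flows (mol/h): A 178.35, B 178.35, C 105.65, H₂O 105.65
Sensible, products 25→65.8 °C: 3583.9 kJ/h
Q = ΔH = -8442 kJ/h = -2.345 kW
Heat removed = 2.345 kW

Q_out = 2.35 kW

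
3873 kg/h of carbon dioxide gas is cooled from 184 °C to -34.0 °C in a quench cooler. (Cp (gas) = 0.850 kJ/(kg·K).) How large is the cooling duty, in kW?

Q_c = 199 kW

Q = ṁ·Cp·ΔT = 3873 × 0.850 × (-34.0 − 184) = -717670 kJ/h
Converting: 717670 / 3600 s = 199.35 kW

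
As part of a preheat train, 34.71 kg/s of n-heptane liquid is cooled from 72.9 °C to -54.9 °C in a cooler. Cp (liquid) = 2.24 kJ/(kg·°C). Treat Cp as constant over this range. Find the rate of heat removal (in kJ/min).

Q = ṁ·Cp·ΔT = 34.71 × 2.24 × (-54.9 − 72.9) = -9936.5 kJ/s
Cooling duty = 596190 kJ/min

Q_c = 596000 kJ/min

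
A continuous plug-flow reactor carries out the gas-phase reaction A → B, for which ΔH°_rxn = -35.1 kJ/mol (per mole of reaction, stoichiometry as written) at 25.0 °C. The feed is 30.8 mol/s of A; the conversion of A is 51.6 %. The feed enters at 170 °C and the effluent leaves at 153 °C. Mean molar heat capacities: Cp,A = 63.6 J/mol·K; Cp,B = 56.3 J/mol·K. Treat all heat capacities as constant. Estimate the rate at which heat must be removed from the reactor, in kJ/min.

Extent of reaction ξ = 0.516 × 30.8 = 15.893 mol/s
Reaction term: ξ·ΔH°_rxn = 15.893 × -35.1 = -557.84 kJ/s
Sensible, feed 170→25 °C: -284.04 kJ/s
Outlet flows (mol/s): A 14.907, B 15.893
Sensible, products 25→153 °C: 235.89 kJ/s
Q = ΔH = -605.99 kJ/s = -605.99 kW
Heat removed = 36359 kJ/min

Q_out = 36400 kJ/min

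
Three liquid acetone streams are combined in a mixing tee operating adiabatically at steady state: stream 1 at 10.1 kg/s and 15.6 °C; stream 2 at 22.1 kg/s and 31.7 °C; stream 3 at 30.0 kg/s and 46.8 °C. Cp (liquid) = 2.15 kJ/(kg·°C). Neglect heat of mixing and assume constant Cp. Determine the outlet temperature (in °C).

T_out = 36.4 °C

Energy balance with Q = 0: Σ ṁᵢCp,ᵢ(T_out − Tᵢ) = 0
Σ ṁᵢCp,ᵢTᵢ = 10.1×2.15×15.6 + 22.1×2.15×31.7 + 30.0×2.15×46.8 = 4863.6
Σ ṁᵢCp,ᵢ = 10.1×2.15 + 22.1×2.15 + 30.0×2.15 = 133.73
T_out = 4863.6 / 133.73 = 36.369 °C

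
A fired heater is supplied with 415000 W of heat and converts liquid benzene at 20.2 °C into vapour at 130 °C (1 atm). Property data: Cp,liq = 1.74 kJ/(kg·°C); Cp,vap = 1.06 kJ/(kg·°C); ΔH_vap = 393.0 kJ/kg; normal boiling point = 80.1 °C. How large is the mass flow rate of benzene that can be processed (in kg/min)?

ṁ = 45.3 kg/min

Δh = 1.74×(80.1−20.2) + 393.0 + 1.06×(130−80.1) = 550.12 kJ/kg
Q = 415000 W = 415 kJ/s = 24900 kJ/min
ṁ = Q/Δh = 24900 / 550.12 = 45.263 kg/min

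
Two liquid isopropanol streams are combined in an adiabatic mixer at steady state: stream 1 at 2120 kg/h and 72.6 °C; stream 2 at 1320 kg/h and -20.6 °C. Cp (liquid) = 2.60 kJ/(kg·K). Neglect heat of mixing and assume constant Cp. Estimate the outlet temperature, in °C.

T_out = 36.8 °C

Energy balance with Q = 0: Σ ṁᵢCp,ᵢ(T_out − Tᵢ) = 0
Σ ṁᵢCp,ᵢTᵢ = 2120×2.60×72.6 + 1320×2.60×-20.6 = 329470
Σ ṁᵢCp,ᵢ = 2120×2.60 + 1320×2.60 = 8944
T_out = 329470 / 8944 = 36.837 °C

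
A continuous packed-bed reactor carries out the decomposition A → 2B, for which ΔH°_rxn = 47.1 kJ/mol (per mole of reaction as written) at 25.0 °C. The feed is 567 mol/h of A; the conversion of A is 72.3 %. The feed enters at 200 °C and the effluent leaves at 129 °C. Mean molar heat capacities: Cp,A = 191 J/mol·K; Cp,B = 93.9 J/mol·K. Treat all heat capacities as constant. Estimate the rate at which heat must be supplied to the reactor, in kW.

Q_in = 3.19 kW

Extent of reaction ξ = 0.723 × 567 = 409.94 mol/h
Reaction term: ξ·ΔH°_rxn = 409.94 × 47.1 = 19308 kJ/h
Sensible, feed 200→25 °C: -18952 kJ/h
Outlet flows (mol/h): A 157.06, B 819.88
Sensible, products 25→129 °C: 11126 kJ/h
Q = ΔH = 11483 kJ/h = 3.1896 kW
Heat supplied = 3.1896 kW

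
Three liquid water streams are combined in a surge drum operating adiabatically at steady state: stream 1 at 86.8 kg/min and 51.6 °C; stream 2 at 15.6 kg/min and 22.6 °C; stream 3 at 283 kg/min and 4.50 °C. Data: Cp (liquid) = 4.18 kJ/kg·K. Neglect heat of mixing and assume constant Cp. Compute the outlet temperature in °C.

T_out = 15.8 °C

No heat crosses the boundary, so H_out = H_in.
T_out = Σ ṁᵢCp,ᵢTᵢ / Σ ṁᵢCp,ᵢ
      = 25519 / 1611 = 15.841 °C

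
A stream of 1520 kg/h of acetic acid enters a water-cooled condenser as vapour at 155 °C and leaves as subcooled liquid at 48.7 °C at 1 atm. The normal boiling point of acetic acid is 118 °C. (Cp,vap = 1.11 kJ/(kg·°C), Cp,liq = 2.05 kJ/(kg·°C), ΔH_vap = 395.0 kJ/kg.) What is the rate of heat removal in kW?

vapour 155→118 °C: -41.07 kJ/kg
condensation at 118 °C: -395 kJ/kg
liquid 118→48.7 °C: -142.06 kJ/kg
Δh = -41.07 + -395 + -142.06 = -578.13 kJ/kg
Q = ṁ·Δh = 1520 kg/h × -578.13 kJ/kg = -878770 kJ/h
|Q| = 244.1 kW

Q_c = 244 kW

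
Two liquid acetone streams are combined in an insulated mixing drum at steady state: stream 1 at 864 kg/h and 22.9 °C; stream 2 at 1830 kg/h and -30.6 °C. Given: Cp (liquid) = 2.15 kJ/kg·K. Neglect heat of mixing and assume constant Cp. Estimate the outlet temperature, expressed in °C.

T_out = -13.4 °C

Energy balance with Q = 0: Σ ṁᵢCp,ᵢ(T_out − Tᵢ) = 0
Σ ṁᵢCp,ᵢTᵢ = 864×2.15×22.9 + 1830×2.15×-30.6 = -77857
Σ ṁᵢCp,ᵢ = 864×2.15 + 1830×2.15 = 5792.1
T_out = -77857 / 5792.1 = -13.442 °C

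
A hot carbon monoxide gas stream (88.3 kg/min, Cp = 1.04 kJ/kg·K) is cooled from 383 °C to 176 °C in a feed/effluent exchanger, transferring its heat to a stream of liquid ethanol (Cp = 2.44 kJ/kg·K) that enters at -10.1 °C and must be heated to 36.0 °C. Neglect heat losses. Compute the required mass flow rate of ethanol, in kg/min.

Heat released by hot stream: Q = 88.3 × 1.04 × (383 − 176) = 19009 kJ/min
Energy balance on cold side (adiabatic exchanger): Q = ṁ_c·Cp_c·(T_c,out − T_c,in)
ṁ_c = 19009 / [2.44 × (36.0 − -10.1)] = 168.99 kg/min

ṁ_c = 169 kg/min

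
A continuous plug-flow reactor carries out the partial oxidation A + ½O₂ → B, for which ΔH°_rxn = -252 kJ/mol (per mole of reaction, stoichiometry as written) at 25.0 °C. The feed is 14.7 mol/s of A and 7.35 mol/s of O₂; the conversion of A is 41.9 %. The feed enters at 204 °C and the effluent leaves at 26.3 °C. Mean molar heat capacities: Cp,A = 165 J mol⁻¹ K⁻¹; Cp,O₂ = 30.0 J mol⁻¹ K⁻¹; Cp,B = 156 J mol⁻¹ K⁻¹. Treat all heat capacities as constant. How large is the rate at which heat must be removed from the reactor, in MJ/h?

Extent of reaction ξ = 0.419 × 14.7 = 6.1593 mol/s
Reaction term: ξ·ΔH°_rxn = 6.1593 × -252 = -1552.1 kJ/s
Sensible, feed 204→25 °C: -473.63 kJ/s
Outlet flows (mol/s): A 8.5407, O₂ 4.2704, B 6.1593
Sensible, products 25→26.3 °C: 3.2476 kJ/s
Q = ΔH = -2022.5 kJ/s = -2022.5 kW
Heat removed = 7281.1 MJ/h

Q_out = 7280 MJ/h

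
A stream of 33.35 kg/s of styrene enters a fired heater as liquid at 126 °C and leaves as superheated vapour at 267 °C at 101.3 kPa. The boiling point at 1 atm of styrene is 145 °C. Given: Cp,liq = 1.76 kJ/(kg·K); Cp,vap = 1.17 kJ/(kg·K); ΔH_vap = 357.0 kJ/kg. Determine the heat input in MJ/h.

Q = 64000 MJ/h

liquid 126→145 °C: 33.44 kJ/kg
vaporisation at 145 °C: 357 kJ/kg
vapour 145→267 °C: 142.74 kJ/kg
Δh = 33.44 + 357 + 142.74 = 533.18 kJ/kg
Q = ṁ·Δh = 33.35 kg/s × 533.18 kJ/kg = 17782 kJ/s
|Q| = 17782 kW = 64014 MJ/h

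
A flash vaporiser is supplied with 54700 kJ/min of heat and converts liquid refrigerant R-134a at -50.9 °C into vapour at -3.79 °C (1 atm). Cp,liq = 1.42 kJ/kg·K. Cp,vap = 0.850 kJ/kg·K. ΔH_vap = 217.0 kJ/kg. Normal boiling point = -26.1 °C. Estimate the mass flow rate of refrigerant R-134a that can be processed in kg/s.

Δh = 1.42×(-26.1−-50.9) + 217.0 + 0.850×(-3.79−-26.1) = 271.18 kJ/kg
Q = 54700 kJ/min = 911.67 kJ/s = 911.67 kJ/s
ṁ = Q/Δh = 911.67 / 271.18 = 3.3619 kg/s

ṁ = 3.36 kg/s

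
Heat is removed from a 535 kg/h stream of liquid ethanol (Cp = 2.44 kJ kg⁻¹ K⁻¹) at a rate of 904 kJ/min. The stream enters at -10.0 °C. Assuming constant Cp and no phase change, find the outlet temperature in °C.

T_out = -51.6 °C

Q = 904 kJ/min = 54240 kJ/h
ΔT = Q/(ṁ·Cp) = 54240/(535×2.44) = 41.55 K
T_out = -10.0 − 41.55 = -51.55 °C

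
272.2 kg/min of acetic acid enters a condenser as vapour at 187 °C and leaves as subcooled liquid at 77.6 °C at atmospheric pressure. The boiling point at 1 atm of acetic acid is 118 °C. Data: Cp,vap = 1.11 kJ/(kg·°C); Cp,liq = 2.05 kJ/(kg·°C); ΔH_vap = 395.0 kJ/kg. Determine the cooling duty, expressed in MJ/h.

vapour 187→118 °C: -76.59 kJ/kg
condensation at 118 °C: -395 kJ/kg
liquid 118→77.6 °C: -82.82 kJ/kg
Δh = -76.59 + -395 + -82.82 = -554.41 kJ/kg
Q = ṁ·Δh = 272.2 kg/min × -554.41 kJ/kg = -150910 kJ/min
|Q| = 2515.2 kW = 9054.6 MJ/h

Q_c = 9050 MJ/h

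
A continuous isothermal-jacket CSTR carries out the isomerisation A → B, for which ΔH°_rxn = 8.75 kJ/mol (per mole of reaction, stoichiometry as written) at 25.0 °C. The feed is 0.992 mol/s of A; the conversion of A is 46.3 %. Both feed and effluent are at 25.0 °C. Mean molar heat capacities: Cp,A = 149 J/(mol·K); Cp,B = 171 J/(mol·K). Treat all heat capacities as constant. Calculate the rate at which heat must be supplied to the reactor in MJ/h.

Extent of reaction ξ = 0.463 × 0.992 = 0.4593 mol/s
Reaction term: ξ·ΔH°_rxn = 0.4593 × 8.75 = 4.0188 kJ/s
Q = ΔH = 4.0188 kJ/s = 4.0188 kW
Heat supplied = 14.468 MJ/h

Q_in = 14.5 MJ/h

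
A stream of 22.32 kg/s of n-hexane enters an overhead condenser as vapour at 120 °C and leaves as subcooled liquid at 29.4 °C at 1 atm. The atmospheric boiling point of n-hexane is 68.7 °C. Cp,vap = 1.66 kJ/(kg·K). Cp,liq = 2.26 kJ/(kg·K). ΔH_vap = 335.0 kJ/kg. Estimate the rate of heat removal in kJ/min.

vapour 120→68.7 °C: -85.158 kJ/kg
condensation at 68.7 °C: -335 kJ/kg
liquid 68.7→29.4 °C: -88.818 kJ/kg
Δh = -85.158 + -335 + -88.818 = -508.98 kJ/kg
Q = ṁ·Δh = 22.32 kg/s × -508.98 kJ/kg = -11360 kJ/s
|Q| = 11360 kW = 681620 kJ/min

Q_c = 682000 kJ/min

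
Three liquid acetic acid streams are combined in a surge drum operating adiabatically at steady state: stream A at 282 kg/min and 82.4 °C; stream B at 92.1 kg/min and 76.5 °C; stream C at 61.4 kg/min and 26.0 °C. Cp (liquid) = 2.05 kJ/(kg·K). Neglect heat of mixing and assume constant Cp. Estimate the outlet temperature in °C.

T_out = 73.2 °C

Energy balance with Q = 0: Σ ṁᵢCp,ᵢ(T_out − Tᵢ) = 0
Σ ṁᵢCp,ᵢTᵢ = 282×2.05×82.4 + 92.1×2.05×76.5 + 61.4×2.05×26.0 = 65352
Σ ṁᵢCp,ᵢ = 282×2.05 + 92.1×2.05 + 61.4×2.05 = 892.77
T_out = 65352 / 892.77 = 73.201 °C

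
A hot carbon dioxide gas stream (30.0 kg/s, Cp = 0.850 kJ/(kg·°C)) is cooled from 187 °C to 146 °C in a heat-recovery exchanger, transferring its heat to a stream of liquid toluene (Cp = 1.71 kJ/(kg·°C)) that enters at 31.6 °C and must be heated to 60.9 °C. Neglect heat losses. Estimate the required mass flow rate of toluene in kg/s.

Heat released by hot stream: Q = 30.0 × 0.850 × (187 − 146) = 1045.5 kJ/s
Energy balance on cold side (adiabatic exchanger): Q = ṁ_c·Cp_c·(T_c,out − T_c,in)
ṁ_c = 1045.5 / [1.71 × (60.9 − 31.6)] = 20.867 kg/s

ṁ_c = 20.9 kg/s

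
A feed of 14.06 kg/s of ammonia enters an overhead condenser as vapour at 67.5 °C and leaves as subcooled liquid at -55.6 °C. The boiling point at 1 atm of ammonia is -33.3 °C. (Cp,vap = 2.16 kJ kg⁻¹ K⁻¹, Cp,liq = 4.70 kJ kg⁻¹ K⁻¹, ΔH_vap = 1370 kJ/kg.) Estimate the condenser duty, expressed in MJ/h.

Q_c = 85700 MJ/h

vapour 67.5→-33.3 °C: -217.73 kJ/kg
condensation at -33.3 °C: -1370 kJ/kg
liquid -33.3→-55.6 °C: -104.81 kJ/kg
Δh = -217.73 + -1370 + -104.81 = -1692.5 kJ/kg
Q = ṁ·Δh = 14.06 kg/s × -1692.5 kJ/kg = -23797 kJ/s
|Q| = 23797 kW = 85670 MJ/h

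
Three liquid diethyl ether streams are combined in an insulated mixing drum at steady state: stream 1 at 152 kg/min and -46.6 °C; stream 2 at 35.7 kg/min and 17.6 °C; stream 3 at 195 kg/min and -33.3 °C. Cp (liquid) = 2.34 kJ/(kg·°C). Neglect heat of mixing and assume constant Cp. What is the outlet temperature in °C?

Energy balance with Q = 0: Σ ṁᵢCp,ᵢ(T_out − Tᵢ) = 0
Σ ṁᵢCp,ᵢTᵢ = 152×2.34×-46.6 + 35.7×2.34×17.6 + 195×2.34×-33.3 = -30299
Σ ṁᵢCp,ᵢ = 152×2.34 + 35.7×2.34 + 195×2.34 = 895.52
T_out = -30299 / 895.52 = -33.834 °C

T_out = -33.8 °C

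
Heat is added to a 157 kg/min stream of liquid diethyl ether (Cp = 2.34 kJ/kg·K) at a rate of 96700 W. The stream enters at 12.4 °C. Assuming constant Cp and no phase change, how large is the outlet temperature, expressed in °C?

Q = 96700 W = 5802 kJ/min
ΔT = Q/(ṁ·Cp) = 5802/(157×2.34) = 15.793 K
T_out = 12.4 + 15.793 = 28.193 °C

T_out = 28.2 °C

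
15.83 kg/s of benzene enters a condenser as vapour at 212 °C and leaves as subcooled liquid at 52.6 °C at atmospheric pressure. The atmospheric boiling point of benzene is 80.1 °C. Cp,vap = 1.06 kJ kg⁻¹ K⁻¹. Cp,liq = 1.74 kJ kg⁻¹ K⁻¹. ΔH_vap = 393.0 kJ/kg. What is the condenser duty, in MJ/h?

vapour 212→80.1 °C: -139.81 kJ/kg
condensation at 80.1 °C: -393 kJ/kg
liquid 80.1→52.6 °C: -47.85 kJ/kg
Δh = -139.81 + -393 + -47.85 = -580.66 kJ/kg
Q = ṁ·Δh = 15.83 kg/s × -580.66 kJ/kg = -9191.9 kJ/s
|Q| = 9191.9 kW = 33091 MJ/h

Q_c = 33100 MJ/h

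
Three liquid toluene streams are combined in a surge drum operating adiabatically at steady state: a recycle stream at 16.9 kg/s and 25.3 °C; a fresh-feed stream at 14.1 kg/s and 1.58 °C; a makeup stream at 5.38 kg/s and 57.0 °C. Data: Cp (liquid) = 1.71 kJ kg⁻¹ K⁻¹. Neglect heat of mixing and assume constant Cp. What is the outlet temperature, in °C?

T_out = 20.8 °C

Adiabatic, steady state ⇒ Σ ṁᵢCp,ᵢ(T_out − Tᵢ) = 0
T_out = Σ ṁᵢCp,ᵢTᵢ / Σ ṁᵢCp,ᵢ
      = 1293.6 / 62.21 = 20.795 °C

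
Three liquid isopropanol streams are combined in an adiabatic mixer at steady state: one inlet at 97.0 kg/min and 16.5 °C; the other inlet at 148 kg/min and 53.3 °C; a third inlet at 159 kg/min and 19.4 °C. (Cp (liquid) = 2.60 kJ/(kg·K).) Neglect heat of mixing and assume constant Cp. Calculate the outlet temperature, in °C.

T_out = 31.1 °C

Energy balance with Q = 0: Σ ṁᵢCp,ᵢ(T_out − Tᵢ) = 0
T_out = Σ ṁᵢCp,ᵢTᵢ / Σ ṁᵢCp,ᵢ
      = 32691 / 1050.4 = 31.123 °C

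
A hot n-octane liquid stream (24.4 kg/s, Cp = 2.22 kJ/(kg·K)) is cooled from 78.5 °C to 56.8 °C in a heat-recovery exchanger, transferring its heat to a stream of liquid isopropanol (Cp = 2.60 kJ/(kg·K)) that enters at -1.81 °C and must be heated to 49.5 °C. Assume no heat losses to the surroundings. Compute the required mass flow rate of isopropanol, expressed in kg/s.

Heat released by hot stream: Q = 24.4 × 2.22 × (78.5 − 56.8) = 1175.4 kJ/s
Energy balance on cold side (adiabatic exchanger): Q = ṁ_c·Cp_c·(T_c,out − T_c,in)
ṁ_c = 1175.4 / [2.60 × (49.5 − -1.81)] = 8.811 kg/s

ṁ_c = 8.81 kg/s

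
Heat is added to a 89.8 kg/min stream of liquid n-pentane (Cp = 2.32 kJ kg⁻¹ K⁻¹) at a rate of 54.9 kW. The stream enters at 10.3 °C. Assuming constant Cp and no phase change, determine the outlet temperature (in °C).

Q = 54.9 kW = 3294 kJ/min
ΔT = Q/(ṁ·Cp) = 3294/(89.8×2.32) = 15.811 K
T_out = 10.3 + 15.811 = 26.111 °C

T_out = 26.1 °C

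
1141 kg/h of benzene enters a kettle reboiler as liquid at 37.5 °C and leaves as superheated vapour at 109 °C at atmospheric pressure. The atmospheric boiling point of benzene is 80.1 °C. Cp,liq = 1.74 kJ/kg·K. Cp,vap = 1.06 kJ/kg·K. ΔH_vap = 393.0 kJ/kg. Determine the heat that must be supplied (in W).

Q = 158000 W

liquid 37.5→80.1 °C: 74.124 kJ/kg
vaporisation at 80.1 °C: 393 kJ/kg
vapour 80.1→109 °C: 30.634 kJ/kg
Δh = 74.124 + 393 + 30.634 = 497.76 kJ/kg
Q = ṁ·Δh = 1141 kg/h × 497.76 kJ/kg = 567940 kJ/h
|Q| = 157.76 kW = 157760 W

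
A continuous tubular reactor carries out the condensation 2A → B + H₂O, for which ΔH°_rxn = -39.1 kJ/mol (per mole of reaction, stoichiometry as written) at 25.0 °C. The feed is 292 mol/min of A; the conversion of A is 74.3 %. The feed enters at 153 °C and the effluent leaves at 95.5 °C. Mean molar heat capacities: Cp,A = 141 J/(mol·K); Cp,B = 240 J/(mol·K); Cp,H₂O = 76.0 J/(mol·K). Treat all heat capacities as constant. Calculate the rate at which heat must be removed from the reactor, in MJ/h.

Q_out = 381 MJ/h

Extent of reaction ξ = 0.743 × 292 / 2 = 108.48 mol/min
Reaction term: ξ·ΔH°_rxn = 108.48 × -39.1 = -4241.5 kJ/min
Sensible, feed 153→25 °C: -5270 kJ/min
Outlet flows (mol/min): A 75.044, B 108.48, H₂O 108.48
Sensible, products 25→95.5 °C: 3162.6 kJ/min
Q = ΔH = -6348.9 kJ/min = -105.81 kW
Heat removed = 380.93 MJ/h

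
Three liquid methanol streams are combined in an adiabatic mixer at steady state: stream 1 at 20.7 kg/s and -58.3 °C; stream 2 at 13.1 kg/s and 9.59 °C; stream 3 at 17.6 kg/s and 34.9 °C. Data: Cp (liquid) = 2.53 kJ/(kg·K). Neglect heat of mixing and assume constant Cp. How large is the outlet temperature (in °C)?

Adiabatic, steady state ⇒ Σ ṁᵢCp,ᵢ(T_out − Tᵢ) = 0
Σ ṁᵢCp,ᵢTᵢ = 20.7×2.53×-58.3 + 13.1×2.53×9.59 + 17.6×2.53×34.9 = -1181.4
Σ ṁᵢCp,ᵢ = 20.7×2.53 + 13.1×2.53 + 17.6×2.53 = 130.04
T_out = -1181.4 / 130.04 = -9.0845 °C

T_out = -9.08 °C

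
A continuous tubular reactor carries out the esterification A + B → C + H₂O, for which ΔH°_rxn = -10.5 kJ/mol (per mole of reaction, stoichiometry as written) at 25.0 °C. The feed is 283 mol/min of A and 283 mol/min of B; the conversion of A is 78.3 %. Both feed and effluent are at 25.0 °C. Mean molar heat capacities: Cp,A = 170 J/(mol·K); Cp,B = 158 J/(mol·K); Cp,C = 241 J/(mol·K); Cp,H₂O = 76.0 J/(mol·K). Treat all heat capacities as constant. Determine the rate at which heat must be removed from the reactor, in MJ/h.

Q_out = 140 MJ/h

Extent of reaction ξ = 0.783 × 283 = 221.59 mol/min
Reaction term: ξ·ΔH°_rxn = 221.59 × -10.5 = -2326.7 kJ/min
Q = ΔH = -2326.7 kJ/min = -38.778 kW
Heat removed = 139.6 MJ/h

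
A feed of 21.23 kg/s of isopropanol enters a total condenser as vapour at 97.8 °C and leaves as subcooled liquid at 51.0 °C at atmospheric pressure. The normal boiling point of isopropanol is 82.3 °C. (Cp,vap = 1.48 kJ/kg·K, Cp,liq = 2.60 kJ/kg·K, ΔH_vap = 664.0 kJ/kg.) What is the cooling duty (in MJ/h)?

vapour 97.8→82.3 °C: -22.94 kJ/kg
condensation at 82.3 °C: -664 kJ/kg
liquid 82.3→51.0 °C: -81.38 kJ/kg
Δh = -22.94 + -664 + -81.38 = -768.32 kJ/kg
Q = ṁ·Δh = 21.23 kg/s × -768.32 kJ/kg = -16311 kJ/s
|Q| = 16311 kW = 58721 MJ/h

Q_c = 58700 MJ/h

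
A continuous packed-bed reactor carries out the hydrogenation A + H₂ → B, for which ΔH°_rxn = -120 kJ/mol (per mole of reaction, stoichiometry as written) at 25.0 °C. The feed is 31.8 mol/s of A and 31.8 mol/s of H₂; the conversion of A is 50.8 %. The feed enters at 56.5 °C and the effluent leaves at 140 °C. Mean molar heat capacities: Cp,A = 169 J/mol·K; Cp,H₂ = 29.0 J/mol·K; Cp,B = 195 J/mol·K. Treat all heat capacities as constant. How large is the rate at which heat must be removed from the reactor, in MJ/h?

Q_out = 5110 MJ/h

Extent of reaction ξ = 0.508 × 31.8 = 16.154 mol/s
Reaction term: ξ·ΔH°_rxn = 16.154 × -120 = -1938.5 kJ/s
Sensible, feed 56.5→25 °C: -198.34 kJ/s
Outlet flows (mol/s): A 15.646, H₂ 15.646, B 16.154
Sensible, products 25→140 °C: 718.51 kJ/s
Q = ΔH = -1418.4 kJ/s = -1418.4 kW
Heat removed = 5106.1 MJ/h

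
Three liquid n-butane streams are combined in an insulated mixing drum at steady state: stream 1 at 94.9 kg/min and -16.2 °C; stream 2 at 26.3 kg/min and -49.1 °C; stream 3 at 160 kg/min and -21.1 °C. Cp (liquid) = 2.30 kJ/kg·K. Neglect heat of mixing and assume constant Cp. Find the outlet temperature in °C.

No heat crosses the boundary, so H_out = H_in.
Σ ṁᵢCp,ᵢTᵢ = 94.9×2.30×-16.2 + 26.3×2.30×-49.1 + 160×2.30×-21.1 = -14271
Σ ṁᵢCp,ᵢ = 94.9×2.30 + 26.3×2.30 + 160×2.30 = 646.76
T_out = -14271 / 646.76 = -22.065 °C

T_out = -22.1 °C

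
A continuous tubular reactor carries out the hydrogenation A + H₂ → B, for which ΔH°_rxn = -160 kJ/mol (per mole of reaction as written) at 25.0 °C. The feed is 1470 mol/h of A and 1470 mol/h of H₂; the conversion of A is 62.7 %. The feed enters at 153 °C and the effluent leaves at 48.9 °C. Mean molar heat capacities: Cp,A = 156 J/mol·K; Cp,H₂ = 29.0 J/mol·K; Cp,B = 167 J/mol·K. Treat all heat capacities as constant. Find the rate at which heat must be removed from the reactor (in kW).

Q_out = 48.9 kW

Extent of reaction ξ = 0.627 × 1470 = 921.69 mol/h
Reaction term: ξ·ΔH°_rxn = 921.69 × -160 = -147470 kJ/h
Sensible, feed 153→25 °C: -34810 kJ/h
Outlet flows (mol/h): A 548.31, H₂ 548.31, B 921.69
Sensible, products 25→48.9 °C: 6103.1 kJ/h
Q = ΔH = -176180 kJ/h = -48.938 kW
Heat removed = 48.938 kW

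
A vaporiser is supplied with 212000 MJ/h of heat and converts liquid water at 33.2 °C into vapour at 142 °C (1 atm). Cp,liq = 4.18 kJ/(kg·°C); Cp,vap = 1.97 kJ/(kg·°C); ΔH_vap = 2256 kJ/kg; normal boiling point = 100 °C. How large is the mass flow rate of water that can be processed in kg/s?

ṁ = 22.5 kg/s

Δh = 4.18×(100−33.2) + 2256 + 1.97×(142−100) = 2618 kJ/kg
Q = 212000 MJ/h = 58889 kJ/s = 58889 kJ/s
ṁ = Q/Δh = 58889 / 2618 = 22.494 kg/s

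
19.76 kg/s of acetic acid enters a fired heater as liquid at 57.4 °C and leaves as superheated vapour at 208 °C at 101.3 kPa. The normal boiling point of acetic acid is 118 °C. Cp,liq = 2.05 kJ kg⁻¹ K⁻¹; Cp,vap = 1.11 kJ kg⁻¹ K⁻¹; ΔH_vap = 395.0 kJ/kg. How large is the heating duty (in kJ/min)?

Q = 734000 kJ/min

liquid 57.4→118 °C: 124.23 kJ/kg
vaporisation at 118 °C: 395 kJ/kg
vapour 118→208 °C: 99.9 kJ/kg
Δh = 124.23 + 395 + 99.9 = 619.13 kJ/kg
Q = ṁ·Δh = 19.76 kg/s × 619.13 kJ/kg = 12234 kJ/s
|Q| = 12234 kW = 734040 kJ/min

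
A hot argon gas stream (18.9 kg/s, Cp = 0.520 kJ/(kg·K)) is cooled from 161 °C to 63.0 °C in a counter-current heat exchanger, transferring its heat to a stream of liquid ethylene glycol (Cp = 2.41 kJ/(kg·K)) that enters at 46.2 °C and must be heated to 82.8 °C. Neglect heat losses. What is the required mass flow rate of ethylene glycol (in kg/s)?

Heat released by hot stream: Q = 18.9 × 0.520 × (161 − 63.0) = 963.14 kJ/s
Energy balance on cold side (adiabatic exchanger): Q = ṁ_c·Cp_c·(T_c,out − T_c,in)
ṁ_c = 963.14 / [2.41 × (82.8 − 46.2)] = 10.919 kg/s

ṁ_c = 10.9 kg/s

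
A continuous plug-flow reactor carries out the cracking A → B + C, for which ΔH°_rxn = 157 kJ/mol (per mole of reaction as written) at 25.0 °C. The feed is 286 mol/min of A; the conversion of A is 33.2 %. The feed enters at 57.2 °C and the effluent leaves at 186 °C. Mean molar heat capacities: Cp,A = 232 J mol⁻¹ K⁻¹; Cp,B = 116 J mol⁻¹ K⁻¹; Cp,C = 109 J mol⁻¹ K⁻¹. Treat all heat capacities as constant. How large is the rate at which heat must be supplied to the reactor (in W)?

Q_in = 389000 W

Extent of reaction ξ = 0.332 × 286 = 94.952 mol/min
Reaction term: ξ·ΔH°_rxn = 94.952 × 157 = 14907 kJ/min
Sensible, feed 57.2→25 °C: -2136.5 kJ/min
Outlet flows (mol/min): A 191.05, B 94.952, C 94.952
Sensible, products 25→186 °C: 10576 kJ/min
Q = ΔH = 23347 kJ/min = 389.11 kW
Heat supplied = 389110 W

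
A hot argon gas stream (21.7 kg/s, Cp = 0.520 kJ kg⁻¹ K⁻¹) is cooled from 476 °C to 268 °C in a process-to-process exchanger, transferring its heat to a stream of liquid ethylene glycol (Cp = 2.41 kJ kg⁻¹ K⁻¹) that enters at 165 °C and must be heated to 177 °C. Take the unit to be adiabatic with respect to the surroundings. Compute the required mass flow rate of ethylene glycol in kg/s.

ṁ_c = 81.2 kg/s

Heat released by hot stream: Q = 21.7 × 0.520 × (476 − 268) = 2347.1 kJ/s
Energy balance on cold side (adiabatic exchanger): Q = ṁ_c·Cp_c·(T_c,out − T_c,in)
ṁ_c = 2347.1 / [2.41 × (177 − 165)] = 81.157 kg/s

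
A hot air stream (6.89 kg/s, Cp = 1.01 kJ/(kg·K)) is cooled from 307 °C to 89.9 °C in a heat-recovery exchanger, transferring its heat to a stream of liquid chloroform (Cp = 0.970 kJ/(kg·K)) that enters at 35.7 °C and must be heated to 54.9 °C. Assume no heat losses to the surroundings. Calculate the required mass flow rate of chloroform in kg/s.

ṁ_c = 81.1 kg/s

Heat released by hot stream: Q = 6.89 × 1.01 × (307 − 89.9) = 1510.8 kJ/s
Energy balance on cold side (adiabatic exchanger): Q = ṁ_c·Cp_c·(T_c,out − T_c,in)
ṁ_c = 1510.8 / [0.970 × (54.9 − 35.7)] = 81.12 kg/s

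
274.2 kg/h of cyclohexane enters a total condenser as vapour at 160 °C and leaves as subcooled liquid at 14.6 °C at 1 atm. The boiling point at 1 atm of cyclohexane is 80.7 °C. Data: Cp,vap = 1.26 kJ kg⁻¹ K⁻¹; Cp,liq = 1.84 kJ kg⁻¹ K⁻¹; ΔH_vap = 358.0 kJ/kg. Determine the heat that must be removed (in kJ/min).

Q_c = 2650 kJ/min

vapour 160→80.7 °C: -99.918 kJ/kg
condensation at 80.7 °C: -358 kJ/kg
liquid 80.7→14.6 °C: -121.62 kJ/kg
Δh = -99.918 + -358 + -121.62 = -579.54 kJ/kg
Q = ṁ·Δh = 274.2 kg/h × -579.54 kJ/kg = -158910 kJ/h
|Q| = 44.142 kW = 2648.5 kJ/min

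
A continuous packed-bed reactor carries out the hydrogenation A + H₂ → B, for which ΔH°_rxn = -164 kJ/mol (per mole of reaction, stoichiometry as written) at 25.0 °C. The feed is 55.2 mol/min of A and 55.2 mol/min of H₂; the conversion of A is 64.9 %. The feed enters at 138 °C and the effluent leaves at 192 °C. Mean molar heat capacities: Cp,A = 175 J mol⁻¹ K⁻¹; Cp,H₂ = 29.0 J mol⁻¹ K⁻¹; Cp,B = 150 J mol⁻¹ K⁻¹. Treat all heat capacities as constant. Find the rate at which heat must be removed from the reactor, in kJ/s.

Q_out = 93.2 kJ/s

Extent of reaction ξ = 0.649 × 55.2 = 35.825 mol/min
Reaction term: ξ·ΔH°_rxn = 35.825 × -164 = -5875.3 kJ/min
Sensible, feed 138→25 °C: -1272.5 kJ/min
Outlet flows (mol/min): A 19.375, H₂ 19.375, B 35.825
Sensible, products 25→192 °C: 1557.5 kJ/min
Q = ΔH = -5590.3 kJ/min = -93.171 kW
Heat removed = 93.171 kJ/s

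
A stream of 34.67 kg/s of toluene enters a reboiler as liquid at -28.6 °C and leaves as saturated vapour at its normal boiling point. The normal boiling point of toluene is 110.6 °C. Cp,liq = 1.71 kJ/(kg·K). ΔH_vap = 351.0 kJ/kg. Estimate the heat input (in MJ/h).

Q = 73500 MJ/h

liquid -28.6→110.6 °C: 238.03 kJ/kg
vaporisation at 110.6 °C: 351 kJ/kg
Δh = 238.03 + 351 = 589.03 kJ/kg
Q = ṁ·Δh = 34.67 kg/s × 589.03 kJ/kg = 20422 kJ/s
|Q| = 20422 kW = 73518 MJ/h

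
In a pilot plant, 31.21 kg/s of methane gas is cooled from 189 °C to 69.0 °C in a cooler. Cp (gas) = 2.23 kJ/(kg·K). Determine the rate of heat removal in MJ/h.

Q_c = 30100 MJ/h

Q = ṁ·Cp·ΔT = 31.21 × 2.23 × (69.0 − 189) = -8351.8 kJ/s
Cooling duty = 30066 MJ/h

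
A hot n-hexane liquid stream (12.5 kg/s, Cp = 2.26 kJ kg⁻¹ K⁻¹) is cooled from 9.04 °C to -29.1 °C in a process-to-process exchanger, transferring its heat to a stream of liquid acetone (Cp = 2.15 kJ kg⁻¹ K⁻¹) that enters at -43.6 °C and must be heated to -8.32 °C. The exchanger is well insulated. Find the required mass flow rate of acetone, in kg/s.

Heat released by hot stream: Q = 12.5 × 2.26 × (9.04 − -29.1) = 1077.5 kJ/s
Energy balance on cold side (adiabatic exchanger): Q = ṁ_c·Cp_c·(T_c,out − T_c,in)
ṁ_c = 1077.5 / [2.15 × (-8.32 − -43.6)] = 14.205 kg/s

ṁ_c = 14.2 kg/s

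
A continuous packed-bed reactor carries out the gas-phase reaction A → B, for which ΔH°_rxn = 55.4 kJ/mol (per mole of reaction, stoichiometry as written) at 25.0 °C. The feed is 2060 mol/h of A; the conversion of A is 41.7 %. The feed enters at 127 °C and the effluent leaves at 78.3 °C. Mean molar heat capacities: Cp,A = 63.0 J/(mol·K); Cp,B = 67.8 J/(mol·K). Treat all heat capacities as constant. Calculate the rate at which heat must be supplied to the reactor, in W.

Q_in = 11500 W

Extent of reaction ξ = 0.417 × 2060 = 859.02 mol/h
Reaction term: ξ·ΔH°_rxn = 859.02 × 55.4 = 47590 kJ/h
Sensible, feed 127→25 °C: -13238 kJ/h
Outlet flows (mol/h): A 1201, B 859.02
Sensible, products 25→78.3 °C: 7137 kJ/h
Q = ΔH = 41489 kJ/h = 11.525 kW
Heat supplied = 11525 W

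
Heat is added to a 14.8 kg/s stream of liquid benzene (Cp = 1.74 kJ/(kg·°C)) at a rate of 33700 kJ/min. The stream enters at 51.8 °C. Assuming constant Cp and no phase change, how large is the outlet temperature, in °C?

T_out = 73.6 °C

Q = 33700 kJ/min = 561.67 kJ/s
ΔT = Q/(ṁ·Cp) = 561.67/(14.8×1.74) = 21.811 K
T_out = 51.8 + 21.811 = 73.611 °C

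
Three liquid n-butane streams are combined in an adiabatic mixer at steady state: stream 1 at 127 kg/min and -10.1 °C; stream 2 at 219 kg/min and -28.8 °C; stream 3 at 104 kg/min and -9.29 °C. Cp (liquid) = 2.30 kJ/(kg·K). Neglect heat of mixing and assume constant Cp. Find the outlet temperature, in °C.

T_out = -19.0 °C

Energy balance with Q = 0: Σ ṁᵢCp,ᵢ(T_out − Tᵢ) = 0
T_out = Σ ṁᵢCp,ᵢTᵢ / Σ ṁᵢCp,ᵢ
      = -19679 / 1035 = -19.013 °C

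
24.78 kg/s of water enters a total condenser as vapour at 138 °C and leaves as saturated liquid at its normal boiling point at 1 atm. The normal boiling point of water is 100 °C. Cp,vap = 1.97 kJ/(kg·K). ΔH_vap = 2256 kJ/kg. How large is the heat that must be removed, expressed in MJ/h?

vapour 138→100 °C: -74.86 kJ/kg
condensation at 100 °C: -2256 kJ/kg
Δh = -74.86 + -2256 = -2330.9 kJ/kg
Q = ṁ·Δh = 24.78 kg/s × -2330.9 kJ/kg = -57759 kJ/s
|Q| = 57759 kW = 207930 MJ/h

Q_c = 208000 MJ/h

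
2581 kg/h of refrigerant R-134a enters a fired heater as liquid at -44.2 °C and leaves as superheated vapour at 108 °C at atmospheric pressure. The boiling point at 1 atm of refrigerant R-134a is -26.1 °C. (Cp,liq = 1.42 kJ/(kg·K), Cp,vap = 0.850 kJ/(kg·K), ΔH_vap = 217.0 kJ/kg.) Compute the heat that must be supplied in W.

Q = 256000 W

liquid -44.2→-26.1 °C: 25.702 kJ/kg
vaporisation at -26.1 °C: 217 kJ/kg
vapour -26.1→108 °C: 113.98 kJ/kg
Δh = 25.702 + 217 + 113.98 = 356.69 kJ/kg
Q = ṁ·Δh = 2581 kg/h × 356.69 kJ/kg = 920610 kJ/h
|Q| = 255.72 kW = 255720 W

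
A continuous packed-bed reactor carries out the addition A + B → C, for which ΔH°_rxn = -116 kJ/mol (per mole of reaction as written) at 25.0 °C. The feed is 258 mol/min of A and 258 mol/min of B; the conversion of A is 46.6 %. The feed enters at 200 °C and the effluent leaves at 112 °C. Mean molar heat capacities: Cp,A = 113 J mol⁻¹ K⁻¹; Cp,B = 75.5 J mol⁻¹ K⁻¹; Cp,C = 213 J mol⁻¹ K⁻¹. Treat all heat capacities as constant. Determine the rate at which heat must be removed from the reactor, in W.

Extent of reaction ξ = 0.466 × 258 = 120.23 mol/min
Reaction term: ξ·ΔH°_rxn = 120.23 × -116 = -13946 kJ/min
Sensible, feed 200→25 °C: -8510.8 kJ/min
Outlet flows (mol/min): A 137.77, B 137.77, C 120.23
Sensible, products 25→112 °C: 4487.3 kJ/min
Q = ΔH = -17970 kJ/min = -299.5 kW
Heat removed = 299500 W

Q_out = 299000 W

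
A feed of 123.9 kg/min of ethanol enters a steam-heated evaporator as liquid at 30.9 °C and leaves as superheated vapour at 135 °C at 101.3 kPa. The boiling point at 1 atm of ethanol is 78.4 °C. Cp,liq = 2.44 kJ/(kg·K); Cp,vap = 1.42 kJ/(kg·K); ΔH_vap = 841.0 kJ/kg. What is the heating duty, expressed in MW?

liquid 30.9→78.4 °C: 115.9 kJ/kg
vaporisation at 78.4 °C: 841 kJ/kg
vapour 78.4→135 °C: 80.372 kJ/kg
Δh = 115.9 + 841 + 80.372 = 1037.3 kJ/kg
Q = ṁ·Δh = 123.9 kg/min × 1037.3 kJ/kg = 128520 kJ/min
|Q| = 2142 kW = 2.142 MW

Q = 2.14 MW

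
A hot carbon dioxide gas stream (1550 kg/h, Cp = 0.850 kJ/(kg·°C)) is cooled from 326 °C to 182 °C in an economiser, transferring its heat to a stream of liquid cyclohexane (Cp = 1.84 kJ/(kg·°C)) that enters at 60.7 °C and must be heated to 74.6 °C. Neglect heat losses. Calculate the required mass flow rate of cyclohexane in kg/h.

ṁ_c = 7420 kg/h

Heat released by hot stream: Q = 1550 × 0.850 × (326 − 182) = 189720 kJ/h
Energy balance on cold side (adiabatic exchanger): Q = ṁ_c·Cp_c·(T_c,out − T_c,in)
ṁ_c = 189720 / [1.84 × (74.6 − 60.7)] = 7417.9 kg/h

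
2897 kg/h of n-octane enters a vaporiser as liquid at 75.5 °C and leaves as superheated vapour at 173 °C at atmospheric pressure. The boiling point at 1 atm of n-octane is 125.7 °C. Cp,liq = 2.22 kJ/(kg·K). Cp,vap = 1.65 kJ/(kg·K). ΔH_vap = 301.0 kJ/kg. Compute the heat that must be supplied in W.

Q = 395000 W

liquid 75.5→125.7 °C: 111.44 kJ/kg
vaporisation at 125.7 °C: 301 kJ/kg
vapour 125.7→173 °C: 78.045 kJ/kg
Δh = 111.44 + 301 + 78.045 = 490.49 kJ/kg
Q = ṁ·Δh = 2897 kg/h × 490.49 kJ/kg = 1.4209e+06 kJ/h
|Q| = 394.71 kW = 394710 W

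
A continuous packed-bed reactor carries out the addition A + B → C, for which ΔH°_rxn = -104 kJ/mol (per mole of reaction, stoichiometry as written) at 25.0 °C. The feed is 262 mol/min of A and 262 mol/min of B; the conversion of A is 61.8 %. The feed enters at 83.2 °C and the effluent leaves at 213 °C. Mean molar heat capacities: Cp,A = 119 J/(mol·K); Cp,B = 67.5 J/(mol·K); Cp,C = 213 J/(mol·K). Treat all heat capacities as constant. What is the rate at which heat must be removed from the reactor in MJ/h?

Q_out = 581 MJ/h

Extent of reaction ξ = 0.618 × 262 = 161.92 mol/min
Reaction term: ξ·ΔH°_rxn = 161.92 × -104 = -16839 kJ/min
Sensible, feed 83.2→25 °C: -2843.8 kJ/min
Outlet flows (mol/min): A 100.08, B 100.08, C 161.92
Sensible, products 25→213 °C: 9992.9 kJ/min
Q = ΔH = -9690.2 kJ/min = -161.5 kW
Heat removed = 581.41 MJ/h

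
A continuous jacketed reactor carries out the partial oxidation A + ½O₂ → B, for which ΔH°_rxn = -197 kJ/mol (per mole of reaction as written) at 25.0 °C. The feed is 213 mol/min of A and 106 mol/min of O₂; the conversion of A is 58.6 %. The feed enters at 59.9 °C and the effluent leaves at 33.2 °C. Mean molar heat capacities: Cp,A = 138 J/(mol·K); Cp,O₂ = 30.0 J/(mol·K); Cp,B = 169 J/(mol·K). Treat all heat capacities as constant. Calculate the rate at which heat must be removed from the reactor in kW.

Q_out = 424 kW

Extent of reaction ξ = 0.586 × 213 = 124.82 mol/min
Reaction term: ξ·ΔH°_rxn = 124.82 × -197 = -24589 kJ/min
Sensible, feed 59.9→25 °C: -1136.8 kJ/min
Outlet flows (mol/min): A 88.182, O₂ 43.591, B 124.82
Sensible, products 25→33.2 °C: 283.48 kJ/min
Q = ΔH = -25442 kJ/min = -424.04 kW
Heat removed = 424.04 kW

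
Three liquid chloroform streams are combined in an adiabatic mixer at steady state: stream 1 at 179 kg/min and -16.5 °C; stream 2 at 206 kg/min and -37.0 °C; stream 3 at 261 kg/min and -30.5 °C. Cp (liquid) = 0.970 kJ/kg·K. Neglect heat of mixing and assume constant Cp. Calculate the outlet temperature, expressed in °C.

Adiabatic, steady state ⇒ Σ ṁᵢCp,ᵢ(T_out − Tᵢ) = 0
T_out = Σ ṁᵢCp,ᵢTᵢ / Σ ṁᵢCp,ᵢ
      = -17980 / 626.62 = -28.693 °C

T_out = -28.7 °C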